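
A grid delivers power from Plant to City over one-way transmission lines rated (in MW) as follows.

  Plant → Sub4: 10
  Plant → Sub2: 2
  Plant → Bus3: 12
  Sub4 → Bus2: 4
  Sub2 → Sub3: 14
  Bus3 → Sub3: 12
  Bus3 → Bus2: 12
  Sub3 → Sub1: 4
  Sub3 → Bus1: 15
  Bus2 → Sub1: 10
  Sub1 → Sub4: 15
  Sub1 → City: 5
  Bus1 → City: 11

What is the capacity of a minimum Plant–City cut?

16

Augment Plant→Sub4→Bus2→Sub1→City: bottleneck 4, flow now 4.
Augment Plant→Sub2→Sub3→Sub1→City: bottleneck 1, flow now 5.
Augment Plant→Sub2→Sub3→Bus1→City: bottleneck 1, flow now 6.
Augment Plant→Bus3→Sub3→Bus1→City: bottleneck 10, flow now 16.
No augmenting path remains; maximum flow = 16.
By max-flow min-cut, the minimum cut capacity equals the max flow.
In the residual graph, reachable from Plant: {Plant, Sub4, Sub2, Bus3, Sub3, Bus2, Sub1, Bus1}.
Min-cut edges: Sub1→City (5), Bus1→City (11); capacity 5 + 11 = 16.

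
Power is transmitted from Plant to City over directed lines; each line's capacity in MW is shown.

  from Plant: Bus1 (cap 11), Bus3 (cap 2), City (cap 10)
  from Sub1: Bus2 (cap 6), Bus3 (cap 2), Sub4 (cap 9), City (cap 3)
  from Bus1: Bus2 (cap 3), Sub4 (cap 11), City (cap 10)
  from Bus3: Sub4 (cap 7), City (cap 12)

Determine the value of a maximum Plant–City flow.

Augment Plant→City: bottleneck 10, flow now 10.
Augment Plant→Bus1→City: bottleneck 10, flow now 20.
Augment Plant→Bus3→City: bottleneck 2, flow now 22.
No augmenting path remains; maximum flow = 22.
In the residual graph, reachable from Plant: {Plant, Bus1, Bus2, Sub4}.
Min-cut edges: Plant→Bus3 (2), Plant→City (10), Bus1→City (10); capacity 2 + 10 + 10 = 22.
This cut is saturated, so no flow can exceed 22.

22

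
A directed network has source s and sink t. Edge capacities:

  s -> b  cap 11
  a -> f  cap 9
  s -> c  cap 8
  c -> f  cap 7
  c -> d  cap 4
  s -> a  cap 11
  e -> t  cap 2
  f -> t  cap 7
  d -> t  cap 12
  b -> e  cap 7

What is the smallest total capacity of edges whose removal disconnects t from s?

13

Augment s→a→f→t: bottleneck 7, flow now 7.
Augment s→b→e→t: bottleneck 2, flow now 9.
Augment s→c→d→t: bottleneck 4, flow now 13.
No augmenting path remains; maximum flow = 13.
By max-flow min-cut, the minimum cut capacity equals the max flow.
In the residual graph, reachable from s: {s, a, b, c, e, f}.
Min-cut edges: c→d (4), e→t (2), f→t (7); capacity 4 + 2 + 7 = 13.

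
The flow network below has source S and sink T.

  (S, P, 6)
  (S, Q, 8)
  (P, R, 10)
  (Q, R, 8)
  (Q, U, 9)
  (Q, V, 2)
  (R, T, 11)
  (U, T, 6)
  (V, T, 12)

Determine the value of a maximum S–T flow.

14

Augment S→P→R→T: bottleneck 6, flow now 6.
Augment S→Q→R→T: bottleneck 5, flow now 11.
Augment S→Q→U→T: bottleneck 3, flow now 14.
No augmenting path remains; maximum flow = 14.
In the residual graph, reachable from S: {S}.
Min-cut edges: S→P (6), S→Q (8); capacity 6 + 8 = 14.
This cut is saturated, so no flow can exceed 14.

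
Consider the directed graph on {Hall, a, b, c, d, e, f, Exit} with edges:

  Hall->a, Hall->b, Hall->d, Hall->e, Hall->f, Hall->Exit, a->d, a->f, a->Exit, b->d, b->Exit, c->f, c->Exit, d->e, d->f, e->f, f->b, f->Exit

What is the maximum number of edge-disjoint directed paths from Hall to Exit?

4

Assign every edge capacity 1; by Menger, the answer equals the max flow.
Path Hall→Exit (+1); total 1.
Path Hall→a→Exit (+1); total 2.
Path Hall→b→Exit (+1); total 3.
Path Hall→f→Exit (+1); total 4.
No residual Hall→Exit path; max flow = 4.
Certifying cut of size 4: {Hall→Exit, Hall→a, b→Exit, f→Exit}.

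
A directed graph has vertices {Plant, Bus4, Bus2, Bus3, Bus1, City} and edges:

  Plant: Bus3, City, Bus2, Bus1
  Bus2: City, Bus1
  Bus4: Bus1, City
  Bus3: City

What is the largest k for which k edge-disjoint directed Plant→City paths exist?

Assign every edge capacity 1; by Menger, the answer equals the max flow.
Path Plant→City (+1); total 1.
Path Plant→Bus2→City (+1); total 2.
Path Plant→Bus3→City (+1); total 3.
No residual Plant→City path; max flow = 3.
Certifying cut of size 3: {Plant→Bus2, Plant→Bus3, Plant→City}.

3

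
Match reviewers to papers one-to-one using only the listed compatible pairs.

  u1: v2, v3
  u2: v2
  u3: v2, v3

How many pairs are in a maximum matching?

2

Unit-capacity flow: source→left, listed edges, right→sink; max matching = max flow.
Augmenting path u1→v2 (+1); matched 1.
Augmenting path u3→v3 (+1); matched 2.
No augmenting path remains; maximum matching = 2.
König certificate: {v2, v3} is a vertex cover of size 2 (every listed pair touches it), so no matching can be larger.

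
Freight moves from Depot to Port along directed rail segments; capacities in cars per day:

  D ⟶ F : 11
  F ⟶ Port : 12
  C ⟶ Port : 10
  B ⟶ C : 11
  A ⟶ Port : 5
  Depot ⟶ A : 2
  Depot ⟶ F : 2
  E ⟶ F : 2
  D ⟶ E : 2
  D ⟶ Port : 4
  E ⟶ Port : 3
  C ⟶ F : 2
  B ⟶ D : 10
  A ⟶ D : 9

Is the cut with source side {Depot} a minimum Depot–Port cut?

Yes — it is a minimum cut (capacity 4).

Given cut capacity: 2 + 2 = 4.
Augment Depot→A→Port: bottleneck 2, flow now 2.
Augment Depot→F→Port: bottleneck 2, flow now 4.
No augmenting path remains; maximum flow = 4.
Cut capacity 4 equals the max flow, so it is a minimum cut.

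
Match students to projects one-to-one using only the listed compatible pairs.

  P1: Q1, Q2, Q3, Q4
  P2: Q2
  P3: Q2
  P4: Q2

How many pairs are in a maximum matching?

Unit-capacity flow: source→left, listed edges, right→sink; max matching = max flow.
Augmenting path P1→Q1 (+1); matched 1.
Augmenting path P2→Q2 (+1); matched 2.
No augmenting path remains; maximum matching = 2.
König certificate: {P1, Q2} is a vertex cover of size 2 (every listed pair touches it), so no matching can be larger.

2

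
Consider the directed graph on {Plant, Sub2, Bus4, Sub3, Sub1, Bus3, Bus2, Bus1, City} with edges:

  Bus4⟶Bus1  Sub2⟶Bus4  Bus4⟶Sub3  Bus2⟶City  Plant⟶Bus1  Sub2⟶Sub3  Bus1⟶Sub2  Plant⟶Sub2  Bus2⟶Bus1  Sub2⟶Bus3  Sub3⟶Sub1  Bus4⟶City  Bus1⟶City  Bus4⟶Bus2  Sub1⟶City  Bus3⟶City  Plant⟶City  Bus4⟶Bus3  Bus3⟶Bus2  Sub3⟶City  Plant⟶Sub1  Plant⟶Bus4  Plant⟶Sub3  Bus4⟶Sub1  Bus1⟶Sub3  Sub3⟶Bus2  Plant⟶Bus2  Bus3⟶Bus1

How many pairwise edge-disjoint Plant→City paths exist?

7

Assign every edge capacity 1; by Menger, the answer equals the max flow.
Path Plant→City (+1); total 1.
Path Plant→Bus4→City (+1); total 2.
Path Plant→Sub3→City (+1); total 3.
Path Plant→Sub1→City (+1); total 4.
Path Plant→Bus2→City (+1); total 5.
Path Plant→Bus1→City (+1); total 6.
Path Plant→Sub2→Bus3→City (+1); total 7.
No residual Plant→City path; max flow = 7.
Certifying cut of size 7: {Plant→Bus1, Plant→Bus2, Plant→Bus4, Plant→City, Plant→Sub1, Plant→Sub2, Plant→Sub3}.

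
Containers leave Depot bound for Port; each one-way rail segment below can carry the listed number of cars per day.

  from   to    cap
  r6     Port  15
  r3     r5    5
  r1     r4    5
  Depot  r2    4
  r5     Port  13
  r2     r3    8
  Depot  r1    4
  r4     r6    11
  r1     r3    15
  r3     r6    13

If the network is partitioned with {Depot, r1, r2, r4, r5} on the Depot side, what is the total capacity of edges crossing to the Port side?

Edges leaving {Depot, r1, r2, r4, r5}: r1→r3 (15), r2→r3 (8), r4→r6 (11), r5→Port (13).
Cut capacity = 15 + 8 + 11 + 13 = 47.

47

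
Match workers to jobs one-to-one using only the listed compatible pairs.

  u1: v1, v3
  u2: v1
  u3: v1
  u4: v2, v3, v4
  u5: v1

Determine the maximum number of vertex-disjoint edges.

Unit-capacity flow: source→left, listed edges, right→sink; max matching = max flow.
Augmenting path u1→v1 (+1); matched 1.
Augmenting path u4→v2 (+1); matched 2.
Augmenting path u2→v1→u1→v3 (+1); matched 3.
No augmenting path remains; maximum matching = 3.
König certificate: {u1, u4, v1} is a vertex cover of size 3 (every listed pair touches it), so no matching can be larger.

3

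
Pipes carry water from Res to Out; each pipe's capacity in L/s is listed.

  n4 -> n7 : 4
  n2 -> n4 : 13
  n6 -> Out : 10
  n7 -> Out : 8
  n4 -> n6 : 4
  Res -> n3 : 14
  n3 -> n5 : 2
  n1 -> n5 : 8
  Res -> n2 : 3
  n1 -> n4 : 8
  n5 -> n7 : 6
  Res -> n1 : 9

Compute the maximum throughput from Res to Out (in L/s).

Augment Res→n1→n4→n6→Out: bottleneck 4, flow now 4.
Augment Res→n1→n4→n7→Out: bottleneck 4, flow now 8.
Augment Res→n1→n5→n7→Out: bottleneck 1, flow now 9.
Augment Res→n3→n5→n7→Out: bottleneck 2, flow now 11.
Augment Res→n2→n4→n1→n5→n7→Out: bottleneck 1, flow now 12. (uses reverse residual edge)
No augmenting path remains; maximum flow = 12.
In the residual graph, reachable from Res: {Res, n1, n2, n3, n4, n5, n7}.
Min-cut edges: n4→n6 (4), n7→Out (8); capacity 4 + 8 = 12.
This cut is saturated, so no flow can exceed 12.

12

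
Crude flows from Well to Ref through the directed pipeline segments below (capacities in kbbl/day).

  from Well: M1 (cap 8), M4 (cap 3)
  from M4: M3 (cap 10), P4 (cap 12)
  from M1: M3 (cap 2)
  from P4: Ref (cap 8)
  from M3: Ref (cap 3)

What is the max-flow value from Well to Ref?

Augment Well→M4→P4→Ref: bottleneck 3, flow now 3.
Augment Well→M1→M3→Ref: bottleneck 2, flow now 5.
No augmenting path remains; maximum flow = 5.
In the residual graph, reachable from Well: {Well, M1}.
Min-cut edges: Well→M4 (3), M1→M3 (2); capacity 3 + 2 = 5.
This cut is saturated, so no flow can exceed 5.

5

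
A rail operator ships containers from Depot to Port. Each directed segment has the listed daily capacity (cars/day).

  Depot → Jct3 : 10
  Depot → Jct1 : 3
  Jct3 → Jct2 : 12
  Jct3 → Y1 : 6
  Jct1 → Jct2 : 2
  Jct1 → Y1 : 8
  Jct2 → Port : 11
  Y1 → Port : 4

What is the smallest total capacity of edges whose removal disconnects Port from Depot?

Augment Depot→Jct3→Jct2→Port: bottleneck 10, flow now 10.
Augment Depot→Jct1→Jct2→Port: bottleneck 1, flow now 11.
Augment Depot→Jct1→Y1→Port: bottleneck 2, flow now 13.
No augmenting path remains; maximum flow = 13.
By max-flow min-cut, the minimum cut capacity equals the max flow.
In the residual graph, reachable from Depot: {Depot}.
Min-cut edges: Depot→Jct3 (10), Depot→Jct1 (3); capacity 10 + 3 = 13.

13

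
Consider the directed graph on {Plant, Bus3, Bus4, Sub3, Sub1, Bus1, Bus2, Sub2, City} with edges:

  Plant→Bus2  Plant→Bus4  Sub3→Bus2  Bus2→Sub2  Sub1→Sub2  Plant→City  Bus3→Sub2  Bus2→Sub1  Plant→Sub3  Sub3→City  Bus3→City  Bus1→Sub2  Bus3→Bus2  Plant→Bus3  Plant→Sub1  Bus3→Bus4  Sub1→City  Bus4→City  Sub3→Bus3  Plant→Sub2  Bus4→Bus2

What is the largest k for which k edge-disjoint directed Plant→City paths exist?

Assign every edge capacity 1; by Menger, the answer equals the max flow.
Path Plant→City (+1); total 1.
Path Plant→Bus3→City (+1); total 2.
Path Plant→Bus4→City (+1); total 3.
Path Plant→Sub3→City (+1); total 4.
Path Plant→Sub1→City (+1); total 5.
No residual Plant→City path; max flow = 5.
Certifying cut of size 5: {Plant→Bus3, Plant→Bus4, Plant→City, Plant→Sub3, Sub1→City}.

5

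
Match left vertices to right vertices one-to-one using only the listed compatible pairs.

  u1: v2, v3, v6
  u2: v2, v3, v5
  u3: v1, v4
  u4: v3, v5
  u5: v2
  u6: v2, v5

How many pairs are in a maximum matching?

Unit-capacity flow: source→left, listed edges, right→sink; max matching = max flow.
Augmenting path u1→v2 (+1); matched 1.
Augmenting path u2→v3 (+1); matched 2.
Augmenting path u3→v1 (+1); matched 3.
Augmenting path u4→v5 (+1); matched 4.
Augmenting path u5→v2→u1→v6 (+1); matched 5.
No augmenting path remains; maximum matching = 5.
König certificate: {u1, u3, v2, v3, v5} is a vertex cover of size 5 (every listed pair touches it), so no matching can be larger.

5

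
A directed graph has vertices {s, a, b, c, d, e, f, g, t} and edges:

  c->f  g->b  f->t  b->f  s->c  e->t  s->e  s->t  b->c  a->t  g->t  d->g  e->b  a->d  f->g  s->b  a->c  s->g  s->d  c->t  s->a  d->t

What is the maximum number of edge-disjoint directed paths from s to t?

7

Assign every edge capacity 1; by Menger, the answer equals the max flow.
Path s→t (+1); total 1.
Path s→a→t (+1); total 2.
Path s→c→t (+1); total 3.
Path s→d→t (+1); total 4.
Path s→e→t (+1); total 5.
Path s→g→t (+1); total 6.
Path s→b→f→t (+1); total 7.
No residual s→t path; max flow = 7.
Certifying cut of size 7: {s→a, s→b, s→c, s→d, s→e, s→g, s→t}.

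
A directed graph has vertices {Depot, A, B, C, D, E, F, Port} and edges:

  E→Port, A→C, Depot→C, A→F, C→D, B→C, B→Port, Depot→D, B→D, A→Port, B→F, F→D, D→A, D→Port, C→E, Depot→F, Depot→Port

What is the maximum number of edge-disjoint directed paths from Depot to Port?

4

Assign every edge capacity 1; by Menger, the answer equals the max flow.
Path Depot→Port (+1); total 1.
Path Depot→D→Port (+1); total 2.
Path Depot→C→E→Port (+1); total 3.
Path Depot→F→D→A→Port (+1); total 4.
No residual Depot→Port path; max flow = 4.
Certifying cut of size 4: {Depot→C, Depot→D, Depot→F, Depot→Port}.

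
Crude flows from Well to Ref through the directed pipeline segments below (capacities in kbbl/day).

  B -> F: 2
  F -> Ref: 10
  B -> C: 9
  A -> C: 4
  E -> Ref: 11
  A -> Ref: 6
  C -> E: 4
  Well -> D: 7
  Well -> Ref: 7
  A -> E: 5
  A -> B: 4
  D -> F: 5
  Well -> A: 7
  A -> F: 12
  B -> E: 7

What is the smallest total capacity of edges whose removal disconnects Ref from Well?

19

Augment Well→Ref: bottleneck 7, flow now 7.
Augment Well→A→Ref: bottleneck 6, flow now 13.
Augment Well→A→E→Ref: bottleneck 1, flow now 14.
Augment Well→D→F→Ref: bottleneck 5, flow now 19.
No augmenting path remains; maximum flow = 19.
By max-flow min-cut, the minimum cut capacity equals the max flow.
In the residual graph, reachable from Well: {Well, D}.
Min-cut edges: Well→A (7), Well→Ref (7), D→F (5); capacity 7 + 7 + 5 = 19.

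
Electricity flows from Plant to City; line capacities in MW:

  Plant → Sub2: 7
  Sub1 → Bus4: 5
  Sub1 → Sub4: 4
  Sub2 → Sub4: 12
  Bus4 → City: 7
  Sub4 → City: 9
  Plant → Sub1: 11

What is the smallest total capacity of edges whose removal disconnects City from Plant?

Augment Plant→Sub1→Bus4→City: bottleneck 5, flow now 5.
Augment Plant→Sub1→Sub4→City: bottleneck 4, flow now 9.
Augment Plant→Sub2→Sub4→City: bottleneck 5, flow now 14.
No augmenting path remains; maximum flow = 14.
By max-flow min-cut, the minimum cut capacity equals the max flow.
In the residual graph, reachable from Plant: {Plant, Sub1, Sub2, Sub4}.
Min-cut edges: Sub1→Bus4 (5), Sub4→City (9); capacity 5 + 9 = 14.

14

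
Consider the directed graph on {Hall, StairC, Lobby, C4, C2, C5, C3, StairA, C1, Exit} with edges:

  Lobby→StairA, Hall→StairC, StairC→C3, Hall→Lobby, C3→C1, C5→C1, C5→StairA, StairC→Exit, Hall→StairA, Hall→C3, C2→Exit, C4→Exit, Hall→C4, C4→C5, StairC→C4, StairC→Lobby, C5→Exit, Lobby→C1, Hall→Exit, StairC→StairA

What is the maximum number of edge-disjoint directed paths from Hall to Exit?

3

Assign every edge capacity 1; by Menger, the answer equals the max flow.
Path Hall→Exit (+1); total 1.
Path Hall→StairC→Exit (+1); total 2.
Path Hall→C4→Exit (+1); total 3.
No residual Hall→Exit path; max flow = 3.
Certifying cut of size 3: {Hall→C4, Hall→Exit, Hall→StairC}.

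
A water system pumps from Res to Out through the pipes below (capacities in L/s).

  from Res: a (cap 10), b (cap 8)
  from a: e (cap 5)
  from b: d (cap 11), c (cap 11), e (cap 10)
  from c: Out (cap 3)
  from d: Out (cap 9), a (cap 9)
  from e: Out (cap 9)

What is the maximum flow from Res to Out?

Augment Res→a→e→Out: bottleneck 5, flow now 5.
Augment Res→b→c→Out: bottleneck 3, flow now 8.
Augment Res→b→d→Out: bottleneck 5, flow now 13.
No augmenting path remains; maximum flow = 13.
In the residual graph, reachable from Res: {Res, a}.
Min-cut edges: Res→b (8), a→e (5); capacity 8 + 5 = 13.
This cut is saturated, so no flow can exceed 13.

13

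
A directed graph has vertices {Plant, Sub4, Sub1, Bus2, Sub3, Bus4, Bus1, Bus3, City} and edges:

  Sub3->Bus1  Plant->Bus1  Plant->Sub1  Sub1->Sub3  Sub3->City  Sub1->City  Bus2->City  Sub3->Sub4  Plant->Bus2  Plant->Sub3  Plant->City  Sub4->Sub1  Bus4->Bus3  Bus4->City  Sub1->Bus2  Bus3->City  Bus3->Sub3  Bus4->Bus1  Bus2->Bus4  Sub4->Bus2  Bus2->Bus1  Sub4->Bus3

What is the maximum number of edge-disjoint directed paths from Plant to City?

4

Assign every edge capacity 1; by Menger, the answer equals the max flow.
Path Plant→City (+1); total 1.
Path Plant→Sub1→City (+1); total 2.
Path Plant→Bus2→City (+1); total 3.
Path Plant→Sub3→City (+1); total 4.
No residual Plant→City path; max flow = 4.
Certifying cut of size 4: {Plant→Bus2, Plant→City, Plant→Sub1, Plant→Sub3}.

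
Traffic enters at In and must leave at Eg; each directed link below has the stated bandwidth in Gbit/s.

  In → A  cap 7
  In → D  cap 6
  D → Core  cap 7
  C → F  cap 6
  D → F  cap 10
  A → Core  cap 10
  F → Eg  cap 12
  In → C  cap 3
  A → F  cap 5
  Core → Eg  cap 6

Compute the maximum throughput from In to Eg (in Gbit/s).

Augment In→D→F→Eg: bottleneck 6, flow now 6.
Augment In→C→F→Eg: bottleneck 3, flow now 9.
Augment In→A→F→Eg: bottleneck 3, flow now 12.
Augment In→A→Core→Eg: bottleneck 4, flow now 16.
No augmenting path remains; maximum flow = 16.
In the residual graph, reachable from In: {In}.
Min-cut edges: In→D (6), In→C (3), In→A (7); capacity 6 + 3 + 7 = 16.
This cut is saturated, so no flow can exceed 16.

16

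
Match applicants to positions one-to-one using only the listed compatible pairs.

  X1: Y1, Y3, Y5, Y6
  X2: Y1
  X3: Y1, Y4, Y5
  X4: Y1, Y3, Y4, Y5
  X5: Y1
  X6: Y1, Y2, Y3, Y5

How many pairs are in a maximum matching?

Unit-capacity flow: source→left, listed edges, right→sink; max matching = max flow.
Augmenting path X1→Y1 (+1); matched 1.
Augmenting path X3→Y4 (+1); matched 2.
Augmenting path X4→Y3 (+1); matched 3.
Augmenting path X6→Y2 (+1); matched 4.
Augmenting path X2→Y1→X1→Y5 (+1); matched 5.
No augmenting path remains; maximum matching = 5.
König certificate: {X1, X3, X4, X6, Y1} is a vertex cover of size 5 (every listed pair touches it), so no matching can be larger.

5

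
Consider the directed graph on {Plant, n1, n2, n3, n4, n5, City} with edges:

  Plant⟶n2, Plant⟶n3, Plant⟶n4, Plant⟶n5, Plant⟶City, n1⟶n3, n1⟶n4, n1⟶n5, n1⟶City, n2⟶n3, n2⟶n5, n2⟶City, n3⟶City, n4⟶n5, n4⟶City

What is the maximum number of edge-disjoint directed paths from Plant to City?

4

Assign every edge capacity 1; by Menger, the answer equals the max flow.
Path Plant→City (+1); total 1.
Path Plant→n2→City (+1); total 2.
Path Plant→n3→City (+1); total 3.
Path Plant→n4→City (+1); total 4.
No residual Plant→City path; max flow = 4.
Certifying cut of size 4: {Plant→City, Plant→n2, Plant→n3, Plant→n4}.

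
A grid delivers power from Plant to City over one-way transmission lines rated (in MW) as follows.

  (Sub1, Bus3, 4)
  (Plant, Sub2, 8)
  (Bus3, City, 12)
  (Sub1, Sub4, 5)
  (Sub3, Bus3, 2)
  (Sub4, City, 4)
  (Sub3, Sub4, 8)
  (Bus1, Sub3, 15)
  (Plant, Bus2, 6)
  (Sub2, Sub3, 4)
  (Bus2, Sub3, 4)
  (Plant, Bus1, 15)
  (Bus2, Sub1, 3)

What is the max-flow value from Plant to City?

Augment Plant→Bus2→Sub3→Bus3→City: bottleneck 2, flow now 2.
Augment Plant→Bus2→Sub3→Sub4→City: bottleneck 2, flow now 4.
Augment Plant→Bus2→Sub1→Bus3→City: bottleneck 2, flow now 6.
Augment Plant→Bus1→Sub3→Sub4→City: bottleneck 2, flow now 8.
Augment Plant→Bus1→Sub3→Bus2→Sub1→Bus3→City: bottleneck 1, flow now 9. (uses reverse residual edge)
No augmenting path remains; maximum flow = 9.
In the residual graph, reachable from Plant: {Plant, Bus2, Bus1, Sub2, Sub3, Sub4}.
Min-cut edges: Bus2→Sub1 (3), Sub3→Bus3 (2), Sub4→City (4); capacity 3 + 2 + 4 = 9.
This cut is saturated, so no flow can exceed 9.

9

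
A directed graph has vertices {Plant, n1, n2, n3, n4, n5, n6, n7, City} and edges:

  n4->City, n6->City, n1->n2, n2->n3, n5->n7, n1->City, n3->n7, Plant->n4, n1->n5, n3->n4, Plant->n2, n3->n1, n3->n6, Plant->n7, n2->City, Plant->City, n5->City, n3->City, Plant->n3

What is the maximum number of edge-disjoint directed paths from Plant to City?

Assign every edge capacity 1; by Menger, the answer equals the max flow.
Path Plant→City (+1); total 1.
Path Plant→n2→City (+1); total 2.
Path Plant→n3→City (+1); total 3.
Path Plant→n4→City (+1); total 4.
No residual Plant→City path; max flow = 4.
Certifying cut of size 4: {Plant→City, Plant→n2, Plant→n3, Plant→n4}.

4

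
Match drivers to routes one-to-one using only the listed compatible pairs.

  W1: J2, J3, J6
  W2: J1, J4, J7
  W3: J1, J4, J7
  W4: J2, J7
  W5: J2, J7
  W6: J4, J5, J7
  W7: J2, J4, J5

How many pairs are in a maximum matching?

6

Unit-capacity flow: source→left, listed edges, right→sink; max matching = max flow.
Augmenting path W1→J2 (+1); matched 1.
Augmenting path W2→J1 (+1); matched 2.
Augmenting path W3→J4 (+1); matched 3.
Augmenting path W4→J7 (+1); matched 4.
Augmenting path W6→J5 (+1); matched 5.
Augmenting path W5→J2→W1→J3 (+1); matched 6.
No augmenting path remains; maximum matching = 6.
König certificate: {W1, J1, J2, J4, J5, J7} is a vertex cover of size 6 (every listed pair touches it), so no matching can be larger.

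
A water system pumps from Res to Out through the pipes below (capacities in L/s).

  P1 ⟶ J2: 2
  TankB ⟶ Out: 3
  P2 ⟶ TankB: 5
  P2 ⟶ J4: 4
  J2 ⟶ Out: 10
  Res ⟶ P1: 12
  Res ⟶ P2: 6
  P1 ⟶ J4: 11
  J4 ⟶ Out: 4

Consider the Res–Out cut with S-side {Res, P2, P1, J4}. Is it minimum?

No — its capacity is 11, but the minimum cut has capacity 9.

Given cut capacity: 5 + 2 + 4 = 11.
Augment Res→P2→TankB→Out: bottleneck 3, flow now 3.
Augment Res→P2→J4→Out: bottleneck 3, flow now 6.
Augment Res→P1→J2→Out: bottleneck 2, flow now 8.
Augment Res→P1→J4→Out: bottleneck 1, flow now 9.
No augmenting path remains; maximum flow = 9.
In the residual graph, reachable from Res: {Res, P2, P1, TankB, J4}.
Min-cut edges: P1→J2 (2), TankB→Out (3), J4→Out (4); capacity 2 + 3 + 4 = 9.
Cut capacity 11 exceeds the max flow 9, so it is not minimum.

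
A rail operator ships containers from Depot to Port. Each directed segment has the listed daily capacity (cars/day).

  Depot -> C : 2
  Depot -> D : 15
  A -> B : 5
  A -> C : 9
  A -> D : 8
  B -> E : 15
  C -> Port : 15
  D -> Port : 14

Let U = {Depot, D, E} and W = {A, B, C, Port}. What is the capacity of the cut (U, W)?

Edges leaving {Depot, D, E}: Depot→C (2), D→Port (14).
Cut capacity = 2 + 14 = 16.

16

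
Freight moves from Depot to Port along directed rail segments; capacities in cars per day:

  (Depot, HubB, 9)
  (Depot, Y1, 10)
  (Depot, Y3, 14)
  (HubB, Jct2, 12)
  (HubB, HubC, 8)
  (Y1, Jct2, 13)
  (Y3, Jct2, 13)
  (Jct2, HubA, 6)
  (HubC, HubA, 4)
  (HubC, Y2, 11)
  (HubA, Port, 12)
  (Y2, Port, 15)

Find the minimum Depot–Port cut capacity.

Augment Depot→HubB→Jct2→HubA→Port: bottleneck 6, flow now 6.
Augment Depot→HubB→HubC→HubA→Port: bottleneck 3, flow now 9.
Augment Depot→Y1→Jct2→HubB→HubC→HubA→Port: bottleneck 1, flow now 10. (uses reverse residual edge)
Augment Depot→Y1→Jct2→HubB→HubC→Y2→Port: bottleneck 4, flow now 14. (uses reverse residual edge)
No augmenting path remains; maximum flow = 14.
By max-flow min-cut, the minimum cut capacity equals the max flow.
In the residual graph, reachable from Depot: {Depot, HubB, Y1, Y3, Jct2}.
Min-cut edges: HubB→HubC (8), Jct2→HubA (6); capacity 8 + 6 = 14.

14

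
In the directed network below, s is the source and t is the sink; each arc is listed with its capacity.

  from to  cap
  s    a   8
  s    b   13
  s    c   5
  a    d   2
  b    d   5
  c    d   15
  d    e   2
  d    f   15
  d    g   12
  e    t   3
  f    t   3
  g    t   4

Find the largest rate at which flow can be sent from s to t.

9

Augment s→a→d→e→t: bottleneck 2, flow now 2.
Augment s→b→d→f→t: bottleneck 3, flow now 5.
Augment s→b→d→g→t: bottleneck 2, flow now 7.
Augment s→c→d→g→t: bottleneck 2, flow now 9.
No augmenting path remains; maximum flow = 9.
In the residual graph, reachable from s: {s, a, b, c, d, f, g}.
Min-cut edges: d→e (2), f→t (3), g→t (4); capacity 2 + 3 + 4 = 9.
This cut is saturated, so no flow can exceed 9.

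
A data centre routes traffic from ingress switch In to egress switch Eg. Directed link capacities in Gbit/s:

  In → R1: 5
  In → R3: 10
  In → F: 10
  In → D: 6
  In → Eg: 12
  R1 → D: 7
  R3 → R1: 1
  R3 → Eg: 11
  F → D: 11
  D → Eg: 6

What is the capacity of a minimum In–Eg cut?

Augment In→Eg: bottleneck 12, flow now 12.
Augment In→R3→Eg: bottleneck 10, flow now 22.
Augment In→D→Eg: bottleneck 6, flow now 28.
No augmenting path remains; maximum flow = 28.
By max-flow min-cut, the minimum cut capacity equals the max flow.
In the residual graph, reachable from In: {In, R1, F, D}.
Min-cut edges: In→R3 (10), In→Eg (12), D→Eg (6); capacity 10 + 12 + 6 = 28.

28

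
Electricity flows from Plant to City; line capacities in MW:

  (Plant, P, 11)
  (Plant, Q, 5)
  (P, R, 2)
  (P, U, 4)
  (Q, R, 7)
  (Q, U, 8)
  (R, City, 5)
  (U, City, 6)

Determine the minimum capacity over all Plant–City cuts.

11

Augment Plant→P→R→City: bottleneck 2, flow now 2.
Augment Plant→P→U→City: bottleneck 4, flow now 6.
Augment Plant→Q→R→City: bottleneck 3, flow now 9.
Augment Plant→Q→U→City: bottleneck 2, flow now 11.
No augmenting path remains; maximum flow = 11.
By max-flow min-cut, the minimum cut capacity equals the max flow.
In the residual graph, reachable from Plant: {Plant, P}.
Min-cut edges: Plant→Q (5), P→R (2), P→U (4); capacity 5 + 2 + 4 = 11.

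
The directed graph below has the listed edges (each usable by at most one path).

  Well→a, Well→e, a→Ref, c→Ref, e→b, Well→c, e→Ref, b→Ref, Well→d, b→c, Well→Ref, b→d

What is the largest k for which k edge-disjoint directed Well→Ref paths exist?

4

Assign every edge capacity 1; by Menger, the answer equals the max flow.
Path Well→Ref (+1); total 1.
Path Well→a→Ref (+1); total 2.
Path Well→c→Ref (+1); total 3.
Path Well→e→Ref (+1); total 4.
No residual Well→Ref path; max flow = 4.
Certifying cut of size 4: {Well→Ref, Well→a, Well→c, Well→e}.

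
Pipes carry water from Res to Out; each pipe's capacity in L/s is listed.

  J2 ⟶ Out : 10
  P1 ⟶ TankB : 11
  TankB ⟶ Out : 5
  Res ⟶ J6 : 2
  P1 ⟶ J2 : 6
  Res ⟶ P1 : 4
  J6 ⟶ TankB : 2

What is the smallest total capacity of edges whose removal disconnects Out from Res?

6

Augment Res→P1→TankB→Out: bottleneck 4, flow now 4.
Augment Res→J6→TankB→Out: bottleneck 1, flow now 5.
Augment Res→J6→TankB→P1→J2→Out: bottleneck 1, flow now 6. (uses reverse residual edge)
No augmenting path remains; maximum flow = 6.
By max-flow min-cut, the minimum cut capacity equals the max flow.
In the residual graph, reachable from Res: {Res}.
Min-cut edges: Res→P1 (4), Res→J6 (2); capacity 4 + 2 = 6.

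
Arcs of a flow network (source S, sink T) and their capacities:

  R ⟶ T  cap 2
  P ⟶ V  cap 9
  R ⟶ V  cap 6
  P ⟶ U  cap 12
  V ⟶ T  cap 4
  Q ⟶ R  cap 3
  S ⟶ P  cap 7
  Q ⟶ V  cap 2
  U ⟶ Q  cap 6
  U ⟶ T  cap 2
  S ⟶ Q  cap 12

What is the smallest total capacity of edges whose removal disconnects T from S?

8

Augment S→P→U→T: bottleneck 2, flow now 2.
Augment S→P→V→T: bottleneck 4, flow now 6.
Augment S→Q→R→T: bottleneck 2, flow now 8.
No augmenting path remains; maximum flow = 8.
By max-flow min-cut, the minimum cut capacity equals the max flow.
In the residual graph, reachable from S: {S, P, Q, R, U, V}.
Min-cut edges: R→T (2), U→T (2), V→T (4); capacity 2 + 2 + 4 = 8.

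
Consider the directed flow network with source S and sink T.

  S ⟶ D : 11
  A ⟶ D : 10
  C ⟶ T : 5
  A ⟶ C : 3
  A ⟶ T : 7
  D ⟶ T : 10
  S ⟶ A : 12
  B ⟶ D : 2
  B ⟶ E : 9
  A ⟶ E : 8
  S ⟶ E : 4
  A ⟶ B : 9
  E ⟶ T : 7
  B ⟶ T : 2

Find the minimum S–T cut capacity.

Augment S→A→T: bottleneck 7, flow now 7.
Augment S→D→T: bottleneck 10, flow now 17.
Augment S→E→T: bottleneck 4, flow now 21.
Augment S→A→B→T: bottleneck 2, flow now 23.
Augment S→A→C→T: bottleneck 3, flow now 26.
No augmenting path remains; maximum flow = 26.
By max-flow min-cut, the minimum cut capacity equals the max flow.
In the residual graph, reachable from S: {S, D}.
Min-cut edges: S→A (12), S→E (4), D→T (10); capacity 12 + 4 + 10 = 26.

26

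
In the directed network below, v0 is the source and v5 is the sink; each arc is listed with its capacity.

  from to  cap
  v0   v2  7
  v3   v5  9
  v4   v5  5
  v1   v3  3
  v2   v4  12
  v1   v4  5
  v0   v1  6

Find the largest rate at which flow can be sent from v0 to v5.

Augment v0→v1→v3→v5: bottleneck 3, flow now 3.
Augment v0→v1→v4→v5: bottleneck 3, flow now 6.
Augment v0→v2→v4→v5: bottleneck 2, flow now 8.
No augmenting path remains; maximum flow = 8.
In the residual graph, reachable from v0: {v0, v1, v2, v4}.
Min-cut edges: v1→v3 (3), v4→v5 (5); capacity 3 + 5 = 8.
This cut is saturated, so no flow can exceed 8.

8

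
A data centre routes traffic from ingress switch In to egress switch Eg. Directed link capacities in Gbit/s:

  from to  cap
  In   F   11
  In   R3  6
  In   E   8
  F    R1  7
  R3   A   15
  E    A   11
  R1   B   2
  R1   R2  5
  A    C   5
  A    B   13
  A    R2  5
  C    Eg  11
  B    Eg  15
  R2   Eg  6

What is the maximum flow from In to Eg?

21

Augment In→F→R1→B→Eg: bottleneck 2, flow now 2.
Augment In→F→R1→R2→Eg: bottleneck 5, flow now 7.
Augment In→R3→A→C→Eg: bottleneck 5, flow now 12.
Augment In→R3→A→B→Eg: bottleneck 1, flow now 13.
Augment In→E→A→B→Eg: bottleneck 8, flow now 21.
No augmenting path remains; maximum flow = 21.
In the residual graph, reachable from In: {In, F}.
Min-cut edges: In→R3 (6), In→E (8), F→R1 (7); capacity 6 + 8 + 7 = 21.
This cut is saturated, so no flow can exceed 21.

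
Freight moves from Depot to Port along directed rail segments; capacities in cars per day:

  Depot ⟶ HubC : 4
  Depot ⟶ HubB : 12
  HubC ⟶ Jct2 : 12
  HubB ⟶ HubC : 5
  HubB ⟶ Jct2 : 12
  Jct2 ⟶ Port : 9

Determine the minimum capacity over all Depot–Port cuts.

9

Augment Depot→HubC→Jct2→Port: bottleneck 4, flow now 4.
Augment Depot→HubB→Jct2→Port: bottleneck 5, flow now 9.
No augmenting path remains; maximum flow = 9.
By max-flow min-cut, the minimum cut capacity equals the max flow.
In the residual graph, reachable from Depot: {Depot, HubC, HubB, Jct2}.
Min-cut edges: Jct2→Port (9); capacity 9 = 9.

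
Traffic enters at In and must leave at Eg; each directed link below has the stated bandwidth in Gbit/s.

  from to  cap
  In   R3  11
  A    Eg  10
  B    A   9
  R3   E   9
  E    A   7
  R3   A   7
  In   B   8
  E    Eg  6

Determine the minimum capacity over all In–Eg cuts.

Augment In→B→A→Eg: bottleneck 8, flow now 8.
Augment In→R3→E→Eg: bottleneck 6, flow now 14.
Augment In→R3→A→Eg: bottleneck 2, flow now 16.
No augmenting path remains; maximum flow = 16.
By max-flow min-cut, the minimum cut capacity equals the max flow.
In the residual graph, reachable from In: {In, B, R3, E, A}.
Min-cut edges: E→Eg (6), A→Eg (10); capacity 6 + 10 = 16.

16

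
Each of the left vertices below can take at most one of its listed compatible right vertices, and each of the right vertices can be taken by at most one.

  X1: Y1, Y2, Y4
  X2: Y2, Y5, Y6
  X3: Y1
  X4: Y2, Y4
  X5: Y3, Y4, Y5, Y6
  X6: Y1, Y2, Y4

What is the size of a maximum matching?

5

Unit-capacity flow: source→left, listed edges, right→sink; max matching = max flow.
Augmenting path X1→Y1 (+1); matched 1.
Augmenting path X2→Y2 (+1); matched 2.
Augmenting path X4→Y4 (+1); matched 3.
Augmenting path X5→Y3 (+1); matched 4.
Augmenting path X6→Y2→X2→Y5 (+1); matched 5.
No augmenting path remains; maximum matching = 5.
König certificate: {X2, X5, Y1, Y2, Y4} is a vertex cover of size 5 (every listed pair touches it), so no matching can be larger.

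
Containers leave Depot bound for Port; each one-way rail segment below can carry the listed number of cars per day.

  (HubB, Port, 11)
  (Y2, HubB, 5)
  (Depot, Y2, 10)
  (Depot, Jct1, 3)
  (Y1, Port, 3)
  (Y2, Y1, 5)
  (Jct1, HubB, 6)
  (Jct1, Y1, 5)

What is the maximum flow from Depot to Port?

Augment Depot→Y2→HubB→Port: bottleneck 5, flow now 5.
Augment Depot→Y2→Y1→Port: bottleneck 3, flow now 8.
Augment Depot→Jct1→HubB→Port: bottleneck 3, flow now 11.
No augmenting path remains; maximum flow = 11.
In the residual graph, reachable from Depot: {Depot, Y2, Y1}.
Min-cut edges: Depot→Jct1 (3), Y2→HubB (5), Y1→Port (3); capacity 3 + 5 + 3 = 11.
This cut is saturated, so no flow can exceed 11.

11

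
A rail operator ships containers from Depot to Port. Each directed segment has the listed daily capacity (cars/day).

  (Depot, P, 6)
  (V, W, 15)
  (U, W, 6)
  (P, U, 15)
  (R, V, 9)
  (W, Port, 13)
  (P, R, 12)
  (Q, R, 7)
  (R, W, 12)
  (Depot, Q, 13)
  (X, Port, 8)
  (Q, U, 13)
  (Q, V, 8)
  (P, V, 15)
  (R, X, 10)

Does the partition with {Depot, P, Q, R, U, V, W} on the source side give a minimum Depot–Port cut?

Given cut capacity: 10 + 13 = 23.
Augment Depot→P→R→W→Port: bottleneck 6, flow now 6.
Augment Depot→Q→R→W→Port: bottleneck 6, flow now 12.
Augment Depot→Q→R→X→Port: bottleneck 1, flow now 13.
Augment Depot→Q→U→W→Port: bottleneck 1, flow now 14.
Augment Depot→Q→U→W→R→X→Port: bottleneck 5, flow now 19. (uses reverse residual edge)
No augmenting path remains; maximum flow = 19.
In the residual graph, reachable from Depot: {Depot}.
Min-cut edges: Depot→P (6), Depot→Q (13); capacity 6 + 13 = 19.
Cut capacity 23 exceeds the max flow 19, so it is not minimum.

No — its capacity is 23, but the minimum cut has capacity 19.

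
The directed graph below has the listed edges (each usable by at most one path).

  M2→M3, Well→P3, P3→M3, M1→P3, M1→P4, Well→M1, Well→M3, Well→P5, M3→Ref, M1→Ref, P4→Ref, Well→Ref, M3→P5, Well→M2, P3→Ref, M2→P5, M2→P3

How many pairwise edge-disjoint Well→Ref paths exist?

Assign every edge capacity 1; by Menger, the answer equals the max flow.
Path Well→Ref (+1); total 1.
Path Well→M1→Ref (+1); total 2.
Path Well→P3→Ref (+1); total 3.
Path Well→M3→Ref (+1); total 4.
No residual Well→Ref path; max flow = 4.
Certifying cut of size 4: {M3→Ref, P3→Ref, Well→M1, Well→Ref}.

4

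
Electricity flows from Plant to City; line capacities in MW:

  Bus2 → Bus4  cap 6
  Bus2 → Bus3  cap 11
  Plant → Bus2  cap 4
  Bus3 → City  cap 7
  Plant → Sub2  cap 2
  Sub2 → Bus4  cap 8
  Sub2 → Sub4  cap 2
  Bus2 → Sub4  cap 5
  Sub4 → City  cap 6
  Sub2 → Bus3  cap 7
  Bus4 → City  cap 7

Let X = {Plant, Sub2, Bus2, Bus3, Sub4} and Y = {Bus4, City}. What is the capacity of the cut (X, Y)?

27

Edges leaving {Plant, Sub2, Bus2, Bus3, Sub4}: Sub2→Bus4 (8), Bus2→Bus4 (6), Bus3→City (7), Sub4→City (6).
Cut capacity = 8 + 6 + 7 + 6 = 27.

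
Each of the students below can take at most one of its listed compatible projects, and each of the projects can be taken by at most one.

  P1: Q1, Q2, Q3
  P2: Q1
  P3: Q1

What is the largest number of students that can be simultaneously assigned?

Unit-capacity flow: source→left, listed edges, right→sink; max matching = max flow.
Augmenting path P1→Q1 (+1); matched 1.
Augmenting path P2→Q1→P1→Q2 (+1); matched 2.
No augmenting path remains; maximum matching = 2.
König certificate: {P1, Q1} is a vertex cover of size 2 (every listed pair touches it), so no matching can be larger.

2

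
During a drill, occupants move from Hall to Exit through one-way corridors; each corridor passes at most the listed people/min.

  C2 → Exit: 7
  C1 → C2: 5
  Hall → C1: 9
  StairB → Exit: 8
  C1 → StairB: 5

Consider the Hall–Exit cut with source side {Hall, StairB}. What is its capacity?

17

Edges leaving {Hall, StairB}: Hall→C1 (9), StairB→Exit (8).
Cut capacity = 9 + 8 = 17.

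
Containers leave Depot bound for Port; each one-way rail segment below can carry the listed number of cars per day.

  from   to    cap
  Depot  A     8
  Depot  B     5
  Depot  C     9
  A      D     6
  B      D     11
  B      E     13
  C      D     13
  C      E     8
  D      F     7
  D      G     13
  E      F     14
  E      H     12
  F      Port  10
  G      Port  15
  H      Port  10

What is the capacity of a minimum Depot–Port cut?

20

Augment Depot→A→D→F→Port: bottleneck 6, flow now 6.
Augment Depot→B→D→F→Port: bottleneck 1, flow now 7.
Augment Depot→B→D→G→Port: bottleneck 4, flow now 11.
Augment Depot→C→D→G→Port: bottleneck 9, flow now 20.
No augmenting path remains; maximum flow = 20.
By max-flow min-cut, the minimum cut capacity equals the max flow.
In the residual graph, reachable from Depot: {Depot, A}.
Min-cut edges: Depot→B (5), Depot→C (9), A→D (6); capacity 5 + 9 + 6 = 20.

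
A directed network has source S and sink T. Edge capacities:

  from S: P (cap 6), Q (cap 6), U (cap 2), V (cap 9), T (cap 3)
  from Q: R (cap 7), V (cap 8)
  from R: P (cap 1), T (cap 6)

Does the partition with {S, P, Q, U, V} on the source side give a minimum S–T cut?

No — its capacity is 10, but the minimum cut has capacity 9.

Given cut capacity: 3 + 7 = 10.
Augment S→T: bottleneck 3, flow now 3.
Augment S→Q→R→T: bottleneck 6, flow now 9.
No augmenting path remains; maximum flow = 9.
In the residual graph, reachable from S: {S, P, U, V}.
Min-cut edges: S→Q (6), S→T (3); capacity 6 + 3 = 9.
Cut capacity 10 exceeds the max flow 9, so it is not minimum.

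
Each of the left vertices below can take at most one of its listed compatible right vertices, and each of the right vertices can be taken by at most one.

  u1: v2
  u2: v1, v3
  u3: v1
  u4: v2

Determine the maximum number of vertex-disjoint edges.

3

Unit-capacity flow: source→left, listed edges, right→sink; max matching = max flow.
Augmenting path u1→v2 (+1); matched 1.
Augmenting path u2→v1 (+1); matched 2.
Augmenting path u3→v1→u2→v3 (+1); matched 3.
No augmenting path remains; maximum matching = 3.
König certificate: {u2, u3, v2} is a vertex cover of size 3 (every listed pair touches it), so no matching can be larger.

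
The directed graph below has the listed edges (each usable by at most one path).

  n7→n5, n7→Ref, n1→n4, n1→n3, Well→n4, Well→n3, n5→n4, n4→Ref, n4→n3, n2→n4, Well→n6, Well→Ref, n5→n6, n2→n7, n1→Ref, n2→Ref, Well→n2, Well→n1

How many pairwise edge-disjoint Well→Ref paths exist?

Assign every edge capacity 1; by Menger, the answer equals the max flow.
Path Well→Ref (+1); total 1.
Path Well→n1→Ref (+1); total 2.
Path Well→n2→Ref (+1); total 3.
Path Well→n4→Ref (+1); total 4.
No residual Well→Ref path; max flow = 4.
Certifying cut of size 4: {Well→Ref, Well→n1, Well→n2, Well→n4}.

4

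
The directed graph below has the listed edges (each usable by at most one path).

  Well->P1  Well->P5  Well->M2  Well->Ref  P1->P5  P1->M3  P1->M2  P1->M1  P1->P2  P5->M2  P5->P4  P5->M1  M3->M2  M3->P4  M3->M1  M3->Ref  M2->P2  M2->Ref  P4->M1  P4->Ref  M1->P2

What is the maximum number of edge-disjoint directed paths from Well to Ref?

4

Assign every edge capacity 1; by Menger, the answer equals the max flow.
Path Well→Ref (+1); total 1.
Path Well→M2→Ref (+1); total 2.
Path Well→P1→M3→Ref (+1); total 3.
Path Well→P5→P4→Ref (+1); total 4.
No residual Well→Ref path; max flow = 4.
Certifying cut of size 4: {Well→M2, Well→P1, Well→P5, Well→Ref}.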